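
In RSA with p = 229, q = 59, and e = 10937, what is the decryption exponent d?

φ(n) = (p−1)(q−1) = 228·58 = 13224.
Need d with 10937·d ≡ 1 (mod 13224). Apply the extended Euclidean algorithm:
13224 = 1×10937 + 2287
10937 = 4×2287 + 1789
2287 = 1×1789 + 498
1789 = 3×498 + 295
498 = 1×295 + 203
295 = 1×203 + 92
203 = 2×92 + 19
92 = 4×19 + 16
19 = 1×16 + 3
16 = 5×3 + 1
3 = 3×1 + 0
Back-substitute:
1 = 16 − 5·3
1 = −5·19 + 6·16
1 = 6·92 − 29·19
1 = −29·203 + 64·92
1 = 64·295 − 93·203
1 = −93·498 + 157·295
1 = 157·1789 − 564·498
1 = −564·2287 + 721·1789
1 = 721·10937 − 3448·2287
1 = −3448·13224 + 4169·10937
So 10937·4169 ≡ 1 (mod 13224), hence d = 4169.

4169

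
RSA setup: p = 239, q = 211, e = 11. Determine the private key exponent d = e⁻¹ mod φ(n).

φ(n) = (p−1)(q−1) = 238·210 = 49980.
Need d with 11·d ≡ 1 (mod 49980). Apply the extended Euclidean algorithm:
49980 = 4543*11 + 7
11 = 1*7 + 4
7 = 1*4 + 3
4 = 1*3 + 1
3 = 3*1 + 0
Back-substitute:
1 = 4 − 3
1 = −7 + 2·4
1 = 2·11 − 3·7
1 = −3·49980 + 13631·11
So 11·13631 ≡ 1 (mod 49980), hence d = 13631.

13631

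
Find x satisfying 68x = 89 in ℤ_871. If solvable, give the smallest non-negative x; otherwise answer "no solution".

First find gcd(68, 871):
871 = 12·68 + 55
68 = 1·55 + 13
55 = 4·13 + 3
13 = 4·3 + 1
3 = 3·1 + 0
gcd = 1, so a unique solution mod 871 exists.
Back-substitute for the Bézout coefficients:
1 = 13 − 4·3
1 = −4·55 + 17·13
1 = 17·68 − 21·55
1 = −21·871 + 269·68
So 68·(269) ≡ 1 (mod 871), giving 68⁻¹ ≡ 269.
x ≡ 68⁻¹·89 ≡ 269·89 ≡ 424 (mod 871).

424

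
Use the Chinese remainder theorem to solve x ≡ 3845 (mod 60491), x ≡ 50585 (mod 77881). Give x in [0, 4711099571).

Write x = 3845 + 60491·k. Then 60491·k ≡ 50585 − 3845 ≡ 46740 (mod 77881).
Need 60491⁻¹ mod 77881. Extended Euclid on (77881, 60491):
77881 = 1×60491 + 17390
60491 = 3×17390 + 8321
17390 = 2×8321 + 748
8321 = 11×748 + 93
748 = 8×93 + 4
93 = 23×4 + 1
4 = 4×1 + 0
Back-substitute:
1 = 93 − 23·4
1 = −23·748 + 185·93
1 = 185·8321 − 2058·748
1 = −2058·17390 + 4301·8321
1 = 4301·60491 − 14961·17390
1 = −14961·77881 + 19262·60491
60491⁻¹ ≡ 19262 (mod 77881), so k ≡ 19262·46740 ≡ 1520 (mod 77881).
x = 3845 + 60491·1520 = 91950165.

91950165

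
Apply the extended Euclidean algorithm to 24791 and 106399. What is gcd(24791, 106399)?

Repeated division:
106399 = 4×24791 + 7235
24791 = 3×7235 + 3086
7235 = 2×3086 + 1063
3086 = 2×1063 + 960
1063 = 1×960 + 103
960 = 9×103 + 33
103 = 3×33 + 4
33 = 8×4 + 1
4 = 4×1 + 0
gcd(24791, 106399) = 1.
Working backward:
1 = 33 − 8·4
1 = −8·103 + 25·33
1 = 25·960 − 233·103
1 = −233·1063 + 258·960
1 = 258·3086 − 749·1063
1 = −749·7235 + 1756·3086
1 = 1756·24791 − 6017·7235
1 = −6017·106399 + 25824·24791
So 1 = (-6017)·106399 + (25824)·24791.

1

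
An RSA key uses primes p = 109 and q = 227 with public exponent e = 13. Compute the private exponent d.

20653

φ(n) = (p−1)(q−1) = 108·226 = 24408.
Need d with 13·d ≡ 1 (mod 24408). Apply the extended Euclidean algorithm:
24408 = 1877×13 + 7
13 = 1×7 + 6
7 = 1×6 + 1
6 = 6×1 + 0
Back-substitute:
1 = 7 − 6
1 = −13 + 2·7
1 = 2·24408 − 3755·13
So 13·(-3755) ≡ 1 (mod 24408), hence d ≡ -3755 ≡ 20653 (mod 24408).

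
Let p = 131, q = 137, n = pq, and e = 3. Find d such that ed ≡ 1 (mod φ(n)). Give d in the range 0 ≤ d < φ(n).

φ(n) = (p−1)(q−1) = 130·136 = 17680.
Need d with 3·d ≡ 1 (mod 17680). Apply the extended Euclidean algorithm:
17680 = 5893×3 + 1
3 = 3×1 + 0
Back-substitute:
1 = 17680 − 5893·3
So 3·(-5893) ≡ 1 (mod 17680), hence d ≡ -5893 ≡ 11787 (mod 17680).

11787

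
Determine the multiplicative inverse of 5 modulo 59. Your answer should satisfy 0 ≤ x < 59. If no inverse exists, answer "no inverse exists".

gcd(59, 5) by repeated division:
59 = 11×5 + 4
5 = 1×4 + 1
4 = 4×1 + 0
The gcd is 1. Working backward:
1 = 5 − 4
1 = −59 + 12·5
So 5·12 ≡ 1 (mod 59).

12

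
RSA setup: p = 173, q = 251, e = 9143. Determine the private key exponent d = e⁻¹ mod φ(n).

4007

φ(n) = (p−1)(q−1) = 172·250 = 43000.
Need d with 9143·d ≡ 1 (mod 43000). Apply the extended Euclidean algorithm:
43000 = 4×9143 + 6428
9143 = 1×6428 + 2715
6428 = 2×2715 + 998
2715 = 2×998 + 719
998 = 1×719 + 279
719 = 2×279 + 161
279 = 1×161 + 118
161 = 1×118 + 43
118 = 2×43 + 32
43 = 1×32 + 11
32 = 2×11 + 10
11 = 1×10 + 1
10 = 10×1 + 0
Back-substitute:
1 = 11 − 10
1 = −32 + 3·11
1 = 3·43 − 4·32
1 = −4·118 + 11·43
1 = 11·161 − 15·118
1 = −15·279 + 26·161
1 = 26·719 − 67·279
1 = −67·998 + 93·719
1 = 93·2715 − 253·998
1 = −253·6428 + 599·2715
1 = 599·9143 − 852·6428
1 = −852·43000 + 4007·9143
So 9143·4007 ≡ 1 (mod 43000), hence d = 4007.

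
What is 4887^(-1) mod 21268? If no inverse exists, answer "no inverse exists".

779

Extended Euclidean algorithm:
21268 = 4×4887 + 1720
4887 = 2×1720 + 1447
1720 = 1×1447 + 273
1447 = 5×273 + 82
273 = 3×82 + 27
82 = 3×27 + 1
27 = 27×1 + 0
Since gcd(4887, 21268) = 1, back-substitute to write 1 as a combination:
1 = 82 − 3·27
1 = −3·273 + 10·82
1 = 10·1447 − 53·273
1 = −53·1720 + 63·1447
1 = 63·4887 − 179·1720
1 = −179·21268 + 779·4887
So 4887·779 ≡ 1 (mod 21268).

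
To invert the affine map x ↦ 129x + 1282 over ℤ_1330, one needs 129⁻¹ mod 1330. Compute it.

299

Run Euclid on (1330, 129):
1330 = 10×129 + 40
129 = 3×40 + 9
40 = 4×9 + 4
9 = 2×4 + 1
4 = 4×1 + 0
The gcd is 1. Working backward:
1 = 9 − 2·4
1 = −2·40 + 9·9
1 = 9·129 − 29·40
1 = −29·1330 + 299·129
So 129·299 ≡ 1 (mod 1330).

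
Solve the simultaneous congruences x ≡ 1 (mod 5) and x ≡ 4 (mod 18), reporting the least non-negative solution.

Write x = 1 + 5·k. Then 5·k ≡ 4 − 1 ≡ 3 (mod 18).
Need 5⁻¹ mod 18. Extended Euclid on (18, 5):
18 = 3*5 + 3
5 = 1*3 + 2
3 = 1*2 + 1
2 = 2*1 + 0
Back-substitute:
1 = 3 − 2
1 = −5 + 2·3
1 = 2·18 − 7·5
5⁻¹ ≡ 11 (mod 18), so k ≡ 11·3 ≡ 15 (mod 18).
x = 1 + 5·15 = 76.

76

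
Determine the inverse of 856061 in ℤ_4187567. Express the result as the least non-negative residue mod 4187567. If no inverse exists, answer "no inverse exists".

3199083

Apply the Euclidean algorithm to 4187567 and 856061:
4187567 = 4*856061 + 763323
856061 = 1*763323 + 92738
763323 = 8*92738 + 21419
92738 = 4*21419 + 7062
21419 = 3*7062 + 233
7062 = 30*233 + 72
233 = 3*72 + 17
72 = 4*17 + 4
17 = 4*4 + 1
4 = 4*1 + 0
The gcd is 1. Working backward:
1 = 17 − 4·4
1 = −4·72 + 17·17
1 = 17·233 − 55·72
1 = −55·7062 + 1667·233
1 = 1667·21419 − 5056·7062
1 = −5056·92738 + 21891·21419
1 = 21891·763323 − 180184·92738
1 = −180184·856061 + 202075·763323
1 = 202075·4187567 − 988484·856061
Thus 856061·(-988484) ≡ 1 (mod 4187567); reducing, -988484 mod 4187567 = 3199083.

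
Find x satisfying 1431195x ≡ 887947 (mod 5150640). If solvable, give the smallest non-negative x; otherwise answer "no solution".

no solution

gcd(1431195, 5150640):
5150640 = 3×1431195 + 857055
1431195 = 1×857055 + 574140
857055 = 1×574140 + 282915
574140 = 2×282915 + 8310
282915 = 34×8310 + 375
8310 = 22×375 + 60
375 = 6×60 + 15
60 = 4×15 + 0
gcd = 15, but 15 ∤ 887947, so the congruence has no solution.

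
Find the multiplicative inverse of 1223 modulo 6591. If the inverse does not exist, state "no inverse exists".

4694

Apply the Euclidean algorithm to 6591 and 1223:
6591 = 5×1223 + 476
1223 = 2×476 + 271
476 = 1×271 + 205
271 = 1×205 + 66
205 = 3×66 + 7
66 = 9×7 + 3
7 = 2×3 + 1
3 = 3×1 + 0
The gcd is 1. Working backward:
1 = 7 − 2·3
1 = −2·66 + 19·7
1 = 19·205 − 59·66
1 = −59·271 + 78·205
1 = 78·476 − 137·271
1 = −137·1223 + 352·476
1 = 352·6591 − 1897·1223
Hence 1223⁻¹ ≡ -1897 ≡ 4694 (mod 6591).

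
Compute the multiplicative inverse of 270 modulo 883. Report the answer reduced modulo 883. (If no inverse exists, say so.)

762

Run Euclid on (883, 270):
883 = 3×270 + 73
270 = 3×73 + 51
73 = 1×51 + 22
51 = 2×22 + 7
22 = 3×7 + 1
7 = 7×1 + 0
gcd = 1, so the inverse exists. Back-substitute:
1 = 22 − 3·7
1 = −3·51 + 7·22
1 = 7·73 − 10·51
1 = −10·270 + 37·73
1 = 37·883 − 121·270
Hence 270⁻¹ ≡ -121 ≡ 762 (mod 883).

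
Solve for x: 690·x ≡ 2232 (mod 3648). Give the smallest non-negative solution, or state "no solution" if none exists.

220

First find gcd(690, 3648):
3648 = 5×690 + 198
690 = 3×198 + 96
198 = 2×96 + 6
96 = 16×6 + 0
gcd = 6 and 6 | 2232, so solutions exist. Divide through by 6: 115x ≡ 372 (mod 608).
Now find 115⁻¹ mod 608:
608 = 5·115 + 33
115 = 3·33 + 16
33 = 2·16 + 1
16 = 16·1 + 0
Back-substitute:
1 = 33 − 2·16
1 = −2·115 + 7·33
1 = 7·608 − 37·115
So 115·(-37) ≡ 1 (mod 608), i.e. 115⁻¹ ≡ 571.
Then x ≡ 571·372 ≡ 220 (mod 608); the smallest non-negative solution is x = 220.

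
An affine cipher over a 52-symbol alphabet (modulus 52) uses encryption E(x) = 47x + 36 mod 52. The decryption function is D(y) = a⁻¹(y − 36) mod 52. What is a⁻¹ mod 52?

Run Euclid on (52, 47):
52 = 1*47 + 5
47 = 9*5 + 2
5 = 2*2 + 1
2 = 2*1 + 0
The gcd is 1. Working backward:
1 = 5 − 2·2
1 = −2·47 + 19·5
1 = 19·52 − 21·47
Hence 47⁻¹ ≡ -21 ≡ 31 (mod 52).

31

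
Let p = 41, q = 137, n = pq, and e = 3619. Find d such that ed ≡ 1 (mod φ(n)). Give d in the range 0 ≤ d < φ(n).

φ(n) = (p−1)(q−1) = 40·136 = 5440.
Need d with 3619·d ≡ 1 (mod 5440). Apply the extended Euclidean algorithm:
5440 = 1*3619 + 1821
3619 = 1*1821 + 1798
1821 = 1*1798 + 23
1798 = 78*23 + 4
23 = 5*4 + 3
4 = 1*3 + 1
3 = 3*1 + 0
Back-substitute:
1 = 4 − 3
1 = −23 + 6·4
1 = 6·1798 − 469·23
1 = −469·1821 + 475·1798
1 = 475·3619 − 944·1821
1 = −944·5440 + 1419·3619
So 3619·1419 ≡ 1 (mod 5440), hence d = 1419.

1419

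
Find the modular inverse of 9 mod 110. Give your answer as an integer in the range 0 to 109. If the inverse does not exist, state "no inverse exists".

49

Apply the Euclidean algorithm to 110 and 9:
110 = 12×9 + 2
9 = 4×2 + 1
2 = 2×1 + 0
gcd = 1, so the inverse exists. Back-substitute:
1 = 9 − 4·2
1 = −4·110 + 49·9
So 9·49 ≡ 1 (mod 110).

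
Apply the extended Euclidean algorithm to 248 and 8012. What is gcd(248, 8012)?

Apply Euclid's algorithm to 8012 and 248:
8012 = 32·248 + 76
248 = 3·76 + 20
76 = 3·20 + 16
20 = 1·16 + 4
16 = 4·4 + 0
gcd(248, 8012) = 4.
Working backward:
4 = 20 − 16
4 = −76 + 4·20
4 = 4·248 − 13·76
4 = −13·8012 + 420·248
So 4 = (-13)·8012 + (420)·248.

4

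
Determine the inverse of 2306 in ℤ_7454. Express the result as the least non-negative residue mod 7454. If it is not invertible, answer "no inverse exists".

no inverse exists

Compute gcd(2306, 7454):
7454 = 3*2306 + 536
2306 = 4*536 + 162
536 = 3*162 + 50
162 = 3*50 + 12
50 = 4*12 + 2
12 = 6*2 + 0
The gcd is 2, not 1, hence no inverse exists.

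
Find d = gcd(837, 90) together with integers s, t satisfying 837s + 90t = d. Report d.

9

Euclidean algorithm:
837 = 9*90 + 27
90 = 3*27 + 9
27 = 3*9 + 0
gcd(837, 90) = 9.
Back-substituting:
9 = 90 − 3·27
9 = −3·837 + 28·90
So 9 = (-3)·837 + (28)·90.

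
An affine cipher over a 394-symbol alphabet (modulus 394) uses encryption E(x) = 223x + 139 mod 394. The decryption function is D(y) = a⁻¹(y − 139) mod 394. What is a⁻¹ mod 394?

341

Run Euclid on (394, 223):
394 = 1×223 + 171
223 = 1×171 + 52
171 = 3×52 + 15
52 = 3×15 + 7
15 = 2×7 + 1
7 = 7×1 + 0
The gcd is 1. Working backward:
1 = 15 − 2·7
1 = −2·52 + 7·15
1 = 7·171 − 23·52
1 = −23·223 + 30·171
1 = 30·394 − 53·223
Thus 223·(-53) ≡ 1 (mod 394); reducing, -53 mod 394 = 341.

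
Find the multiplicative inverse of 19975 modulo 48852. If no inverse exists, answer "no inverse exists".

27115

Run Euclid on (48852, 19975):
48852 = 2*19975 + 8902
19975 = 2*8902 + 2171
8902 = 4*2171 + 218
2171 = 9*218 + 209
218 = 1*209 + 9
209 = 23*9 + 2
9 = 4*2 + 1
2 = 2*1 + 0
The gcd is 1. Working backward:
1 = 9 − 4·2
1 = −4·209 + 93·9
1 = 93·218 − 97·209
1 = −97·2171 + 966·218
1 = 966·8902 − 3961·2171
1 = −3961·19975 + 8888·8902
1 = 8888·48852 − 21737·19975
Thus 19975·(-21737) ≡ 1 (mod 48852); reducing, -21737 mod 48852 = 27115.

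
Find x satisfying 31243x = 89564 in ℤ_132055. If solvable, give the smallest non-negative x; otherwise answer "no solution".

21073

First find gcd(31243, 132055):
132055 = 4×31243 + 7083
31243 = 4×7083 + 2911
7083 = 2×2911 + 1261
2911 = 2×1261 + 389
1261 = 3×389 + 94
389 = 4×94 + 13
94 = 7×13 + 3
13 = 4×3 + 1
3 = 3×1 + 0
gcd = 1, so a unique solution mod 132055 exists.
Back-substitute for the Bézout coefficients:
1 = 13 − 4·3
1 = −4·94 + 29·13
1 = 29·389 − 120·94
1 = −120·1261 + 389·389
1 = 389·2911 − 898·1261
1 = −898·7083 + 2185·2911
1 = 2185·31243 − 9638·7083
1 = −9638·132055 + 40737·31243
So 31243·(40737) ≡ 1 (mod 132055), giving 31243⁻¹ ≡ 40737.
x ≡ 31243⁻¹·89564 ≡ 40737·89564 ≡ 21073 (mod 132055).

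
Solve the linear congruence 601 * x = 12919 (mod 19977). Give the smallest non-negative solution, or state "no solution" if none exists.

7999

First find gcd(601, 19977):
19977 = 33*601 + 144
601 = 4*144 + 25
144 = 5*25 + 19
25 = 1*19 + 6
19 = 3*6 + 1
6 = 6*1 + 0
gcd = 1, so a unique solution mod 19977 exists.
Back-substitute for the Bézout coefficients:
1 = 19 − 3·6
1 = −3·25 + 4·19
1 = 4·144 − 23·25
1 = −23·601 + 96·144
1 = 96·19977 − 3191·601
So 601·(-3191) ≡ 1 (mod 19977), giving 601⁻¹ ≡ 16786.
x ≡ 601⁻¹·12919 ≡ 16786·12919 ≡ 7999 (mod 19977).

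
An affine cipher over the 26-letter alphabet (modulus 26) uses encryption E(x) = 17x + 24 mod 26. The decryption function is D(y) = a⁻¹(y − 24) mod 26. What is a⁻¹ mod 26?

23

Apply the Euclidean algorithm to 26 and 17:
26 = 1*17 + 9
17 = 1*9 + 8
9 = 1*8 + 1
8 = 8*1 + 0
Since gcd(17, 26) = 1, back-substitute to write 1 as a combination:
1 = 9 − 8
1 = −17 + 2·9
1 = 2·26 − 3·17
Hence 17⁻¹ ≡ -3 ≡ 23 (mod 26).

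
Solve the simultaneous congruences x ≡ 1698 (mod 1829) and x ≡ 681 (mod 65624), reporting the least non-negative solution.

Write x = 1698 + 1829·k. Then 1829·k ≡ 681 − 1698 ≡ 64607 (mod 65624).
Need 1829⁻¹ mod 65624. Extended Euclid on (65624, 1829):
65624 = 35*1829 + 1609
1829 = 1*1609 + 220
1609 = 7*220 + 69
220 = 3*69 + 13
69 = 5*13 + 4
13 = 3*4 + 1
4 = 4*1 + 0
Back-substitute:
1 = 13 − 3·4
1 = −3·69 + 16·13
1 = 16·220 − 51·69
1 = −51·1609 + 373·220
1 = 373·1829 − 424·1609
1 = −424·65624 + 15213·1829
1829⁻¹ ≡ 15213 (mod 65624), so k ≡ 15213·64607 ≡ 15643 (mod 65624).
x = 1698 + 1829·15643 = 28612745.

28612745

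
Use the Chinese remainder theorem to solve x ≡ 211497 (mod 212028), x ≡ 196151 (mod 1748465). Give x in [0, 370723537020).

Write x = 211497 + 212028·k. Then 212028·k ≡ 196151 − 211497 ≡ 1733119 (mod 1748465).
Need 212028⁻¹ mod 1748465. Extended Euclid on (1748465, 212028):
1748465 = 8*212028 + 52241
212028 = 4*52241 + 3064
52241 = 17*3064 + 153
3064 = 20*153 + 4
153 = 38*4 + 1
4 = 4*1 + 0
Back-substitute:
1 = 153 − 38·4
1 = −38·3064 + 761·153
1 = 761·52241 − 12975·3064
1 = −12975·212028 + 52661·52241
1 = 52661·1748465 − 434263·212028
212028⁻¹ ≡ 1314202 (mod 1748465), so k ≡ 1314202·1733119 ≡ 799883 (mod 1748465).
x = 211497 + 212028·799883 = 169597804221.

169597804221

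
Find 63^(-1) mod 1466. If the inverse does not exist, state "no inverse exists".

861

gcd(1466, 63) by repeated division:
1466 = 23×63 + 17
63 = 3×17 + 12
17 = 1×12 + 5
12 = 2×5 + 2
5 = 2×2 + 1
2 = 2×1 + 0
gcd = 1, so the inverse exists. Back-substitute:
1 = 5 − 2·2
1 = −2·12 + 5·5
1 = 5·17 − 7·12
1 = −7·63 + 26·17
1 = 26·1466 − 605·63
So 63·(-605) ≡ 1 (mod 1466), and -605 ≡ 861 (mod 1466).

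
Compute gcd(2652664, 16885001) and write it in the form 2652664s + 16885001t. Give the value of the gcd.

7

Apply Euclid's algorithm to 16885001 and 2652664:
16885001 = 6×2652664 + 969017
2652664 = 2×969017 + 714630
969017 = 1×714630 + 254387
714630 = 2×254387 + 205856
254387 = 1×205856 + 48531
205856 = 4×48531 + 11732
48531 = 4×11732 + 1603
11732 = 7×1603 + 511
1603 = 3×511 + 70
511 = 7×70 + 21
70 = 3×21 + 7
21 = 3×7 + 0
gcd(2652664, 16885001) = 7.
Back-substituting:
7 = 70 − 3·21
7 = −3·511 + 22·70
7 = 22·1603 − 69·511
7 = −69·11732 + 505·1603
7 = 505·48531 − 2089·11732
7 = −2089·205856 + 8861·48531
7 = 8861·254387 − 10950·205856
7 = −10950·714630 + 30761·254387
7 = 30761·969017 − 41711·714630
7 = −41711·2652664 + 114183·969017
7 = 114183·16885001 − 726809·2652664
So 7 = (114183)·16885001 + (-726809)·2652664.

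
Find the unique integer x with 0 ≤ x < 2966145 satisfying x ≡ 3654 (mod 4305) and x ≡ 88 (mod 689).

Write x = 3654 + 4305·k. Then 4305·k ≡ 88 − 3654 ≡ 568 (mod 689).
Need 4305⁻¹ mod 689. Extended Euclid on (689, 171):
689 = 4×171 + 5
171 = 34×5 + 1
5 = 5×1 + 0
Back-substitute:
1 = 171 − 34·5
1 = −34·689 + 137·171
4305⁻¹ ≡ 137 (mod 689), so k ≡ 137·568 ≡ 648 (mod 689).
x = 3654 + 4305·648 = 2793294.

2793294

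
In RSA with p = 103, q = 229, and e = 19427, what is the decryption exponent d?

14267

φ(n) = (p−1)(q−1) = 102·228 = 23256.
Need d with 19427·d ≡ 1 (mod 23256). Apply the extended Euclidean algorithm:
23256 = 1·19427 + 3829
19427 = 5·3829 + 282
3829 = 13·282 + 163
282 = 1·163 + 119
163 = 1·119 + 44
119 = 2·44 + 31
44 = 1·31 + 13
31 = 2·13 + 5
13 = 2·5 + 3
5 = 1·3 + 2
3 = 1·2 + 1
2 = 2·1 + 0
Back-substitute:
1 = 3 − 2
1 = −5 + 2·3
1 = 2·13 − 5·5
1 = −5·31 + 12·13
1 = 12·44 − 17·31
1 = −17·119 + 46·44
1 = 46·163 − 63·119
1 = −63·282 + 109·163
1 = 109·3829 − 1480·282
1 = −1480·19427 + 7509·3829
1 = 7509·23256 − 8989·19427
So 19427·(-8989) ≡ 1 (mod 23256), hence d ≡ -8989 ≡ 14267 (mod 23256).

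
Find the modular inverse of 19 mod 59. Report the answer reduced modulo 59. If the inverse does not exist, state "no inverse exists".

gcd(59, 19) by repeated division:
59 = 3×19 + 2
19 = 9×2 + 1
2 = 2×1 + 0
Since gcd(19, 59) = 1, back-substitute to write 1 as a combination:
1 = 19 − 9·2
1 = −9·59 + 28·19
So 19·28 ≡ 1 (mod 59).

28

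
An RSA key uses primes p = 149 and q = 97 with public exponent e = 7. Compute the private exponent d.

8119

φ(n) = (p−1)(q−1) = 148·96 = 14208.
Need d with 7·d ≡ 1 (mod 14208). Apply the extended Euclidean algorithm:
14208 = 2029×7 + 5
7 = 1×5 + 2
5 = 2×2 + 1
2 = 2×1 + 0
Back-substitute:
1 = 5 − 2·2
1 = −2·7 + 3·5
1 = 3·14208 − 6089·7
So 7·(-6089) ≡ 1 (mod 14208), hence d ≡ -6089 ≡ 8119 (mod 14208).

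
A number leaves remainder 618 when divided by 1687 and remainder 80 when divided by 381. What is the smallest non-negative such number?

Write x = 618 + 1687·k. Then 1687·k ≡ 80 − 618 ≡ 224 (mod 381).
Need 1687⁻¹ mod 381. Extended Euclid on (381, 163):
381 = 2×163 + 55
163 = 2×55 + 53
55 = 1×53 + 2
53 = 26×2 + 1
2 = 2×1 + 0
Back-substitute:
1 = 53 − 26·2
1 = −26·55 + 27·53
1 = 27·163 − 80·55
1 = −80·381 + 187·163
1687⁻¹ ≡ 187 (mod 381), so k ≡ 187·224 ≡ 359 (mod 381).
x = 618 + 1687·359 = 606251.

606251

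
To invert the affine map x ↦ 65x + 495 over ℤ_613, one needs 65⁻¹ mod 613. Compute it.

Run Euclid on (613, 65):
613 = 9·65 + 28
65 = 2·28 + 9
28 = 3·9 + 1
9 = 9·1 + 0
The gcd is 1. Working backward:
1 = 28 − 3·9
1 = −3·65 + 7·28
1 = 7·613 − 66·65
Thus 65·(-66) ≡ 1 (mod 613); reducing, -66 mod 613 = 547.

547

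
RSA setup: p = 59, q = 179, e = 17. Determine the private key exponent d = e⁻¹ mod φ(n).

6073

φ(n) = (p−1)(q−1) = 58·178 = 10324.
Need d with 17·d ≡ 1 (mod 10324). Apply the extended Euclidean algorithm:
10324 = 607·17 + 5
17 = 3·5 + 2
5 = 2·2 + 1
2 = 2·1 + 0
Back-substitute:
1 = 5 − 2·2
1 = −2·17 + 7·5
1 = 7·10324 − 4251·17
So 17·(-4251) ≡ 1 (mod 10324), hence d ≡ -4251 ≡ 6073 (mod 10324).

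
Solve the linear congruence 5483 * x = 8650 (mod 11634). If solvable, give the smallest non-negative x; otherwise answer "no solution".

First find gcd(5483, 11634):
11634 = 2·5483 + 668
5483 = 8·668 + 139
668 = 4·139 + 112
139 = 1·112 + 27
112 = 4·27 + 4
27 = 6·4 + 3
4 = 1·3 + 1
3 = 3·1 + 0
gcd = 1, so a unique solution mod 11634 exists.
Back-substitute for the Bézout coefficients:
1 = 4 − 3
1 = −27 + 7·4
1 = 7·112 − 29·27
1 = −29·139 + 36·112
1 = 36·668 − 173·139
1 = −173·5483 + 1420·668
1 = 1420·11634 − 3013·5483
So 5483·(-3013) ≡ 1 (mod 11634), giving 5483⁻¹ ≡ 8621.
x ≡ 5483⁻¹·8650 ≡ 8621·8650 ≡ 9344 (mod 11634).

9344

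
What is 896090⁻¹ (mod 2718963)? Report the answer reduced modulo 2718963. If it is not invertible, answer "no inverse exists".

no inverse exists

Compute gcd(896090, 2718963):
2718963 = 3·896090 + 30693
896090 = 29·30693 + 5993
30693 = 5·5993 + 728
5993 = 8·728 + 169
728 = 4·169 + 52
169 = 3·52 + 13
52 = 4·13 + 0
Since gcd = 13 > 1, 896090 is not a unit mod 2718963.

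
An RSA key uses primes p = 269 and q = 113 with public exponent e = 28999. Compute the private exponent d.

28983

φ(n) = (p−1)(q−1) = 268·112 = 30016.
Need d with 28999·d ≡ 1 (mod 30016). Apply the extended Euclidean algorithm:
30016 = 1*28999 + 1017
28999 = 28*1017 + 523
1017 = 1*523 + 494
523 = 1*494 + 29
494 = 17*29 + 1
29 = 29*1 + 0
Back-substitute:
1 = 494 − 17·29
1 = −17·523 + 18·494
1 = 18·1017 − 35·523
1 = −35·28999 + 998·1017
1 = 998·30016 − 1033·28999
So 28999·(-1033) ≡ 1 (mod 30016), hence d ≡ -1033 ≡ 28983 (mod 30016).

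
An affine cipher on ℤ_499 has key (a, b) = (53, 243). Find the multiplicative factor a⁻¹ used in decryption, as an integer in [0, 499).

Extended Euclidean algorithm:
499 = 9×53 + 22
53 = 2×22 + 9
22 = 2×9 + 4
9 = 2×4 + 1
4 = 4×1 + 0
gcd = 1, so the inverse exists. Back-substitute:
1 = 9 − 2·4
1 = −2·22 + 5·9
1 = 5·53 − 12·22
1 = −12·499 + 113·53
So 53·113 ≡ 1 (mod 499).

113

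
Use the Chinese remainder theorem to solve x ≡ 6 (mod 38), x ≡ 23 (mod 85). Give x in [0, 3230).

Write x = 6 + 38·k. Then 38·k ≡ 23 − 6 ≡ 17 (mod 85).
Need 38⁻¹ mod 85. Extended Euclid on (85, 38):
85 = 2×38 + 9
38 = 4×9 + 2
9 = 4×2 + 1
2 = 2×1 + 0
Back-substitute:
1 = 9 − 4·2
1 = −4·38 + 17·9
1 = 17·85 − 38·38
38⁻¹ ≡ 47 (mod 85), so k ≡ 47·17 ≡ 34 (mod 85).
x = 6 + 38·34 = 1298.

1298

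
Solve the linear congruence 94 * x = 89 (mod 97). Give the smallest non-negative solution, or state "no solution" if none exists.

35

First find gcd(94, 97):
97 = 1·94 + 3
94 = 31·3 + 1
3 = 3·1 + 0
gcd = 1, so a unique solution mod 97 exists.
Back-substitute for the Bézout coefficients:
1 = 94 − 31·3
1 = −31·97 + 32·94
So 94·(32) ≡ 1 (mod 97), giving 94⁻¹ ≡ 32.
x ≡ 94⁻¹·89 ≡ 32·89 ≡ 35 (mod 97).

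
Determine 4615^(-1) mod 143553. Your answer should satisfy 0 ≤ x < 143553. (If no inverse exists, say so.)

Run Euclid on (143553, 4615):
143553 = 31*4615 + 488
4615 = 9*488 + 223
488 = 2*223 + 42
223 = 5*42 + 13
42 = 3*13 + 3
13 = 4*3 + 1
3 = 3*1 + 0
The gcd is 1. Working backward:
1 = 13 − 4·3
1 = −4·42 + 13·13
1 = 13·223 − 69·42
1 = −69·488 + 151·223
1 = 151·4615 − 1428·488
1 = −1428·143553 + 44419·4615
So 4615·44419 ≡ 1 (mod 143553).

44419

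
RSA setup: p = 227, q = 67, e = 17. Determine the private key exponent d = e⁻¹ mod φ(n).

10529

φ(n) = (p−1)(q−1) = 226·66 = 14916.
Need d with 17·d ≡ 1 (mod 14916). Apply the extended Euclidean algorithm:
14916 = 877×17 + 7
17 = 2×7 + 3
7 = 2×3 + 1
3 = 3×1 + 0
Back-substitute:
1 = 7 − 2·3
1 = −2·17 + 5·7
1 = 5·14916 − 4387·17
So 17·(-4387) ≡ 1 (mod 14916), hence d ≡ -4387 ≡ 10529 (mod 14916).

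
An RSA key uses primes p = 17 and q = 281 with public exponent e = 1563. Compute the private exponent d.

φ(n) = (p−1)(q−1) = 16·280 = 4480.
Need d with 1563·d ≡ 1 (mod 4480). Apply the extended Euclidean algorithm:
4480 = 2×1563 + 1354
1563 = 1×1354 + 209
1354 = 6×209 + 100
209 = 2×100 + 9
100 = 11×9 + 1
9 = 9×1 + 0
Back-substitute:
1 = 100 − 11·9
1 = −11·209 + 23·100
1 = 23·1354 − 149·209
1 = −149·1563 + 172·1354
1 = 172·4480 − 493·1563
So 1563·(-493) ≡ 1 (mod 4480), hence d ≡ -493 ≡ 3987 (mod 4480).

3987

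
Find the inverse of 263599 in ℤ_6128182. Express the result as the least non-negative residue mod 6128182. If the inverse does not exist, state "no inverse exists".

Run Euclid on (6128182, 263599):
6128182 = 23×263599 + 65405
263599 = 4×65405 + 1979
65405 = 33×1979 + 98
1979 = 20×98 + 19
98 = 5×19 + 3
19 = 6×3 + 1
3 = 3×1 + 0
gcd = 1, so the inverse exists. Back-substitute:
1 = 19 − 6·3
1 = −6·98 + 31·19
1 = 31·1979 − 626·98
1 = −626·65405 + 20689·1979
1 = 20689·263599 − 83382·65405
1 = −83382·6128182 + 1938475·263599
So 263599·1938475 ≡ 1 (mod 6128182).

1938475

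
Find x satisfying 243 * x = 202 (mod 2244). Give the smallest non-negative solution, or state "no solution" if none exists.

gcd(243, 2244):
2244 = 9×243 + 57
243 = 4×57 + 15
57 = 3×15 + 12
15 = 1×12 + 3
12 = 4×3 + 0
gcd = 3, but 3 ∤ 202, so the congruence has no solution.

no solution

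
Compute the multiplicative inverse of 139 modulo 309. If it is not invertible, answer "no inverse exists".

gcd(309, 139) by repeated division:
309 = 2×139 + 31
139 = 4×31 + 15
31 = 2×15 + 1
15 = 15×1 + 0
The gcd is 1. Working backward:
1 = 31 − 2·15
1 = −2·139 + 9·31
1 = 9·309 − 20·139
Hence 139⁻¹ ≡ -20 ≡ 289 (mod 309).

289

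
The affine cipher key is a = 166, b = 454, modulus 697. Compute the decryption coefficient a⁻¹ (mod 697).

21

Run Euclid on (697, 166):
697 = 4·166 + 33
166 = 5·33 + 1
33 = 33·1 + 0
The gcd is 1. Working backward:
1 = 166 − 5·33
1 = −5·697 + 21·166
So 166·21 ≡ 1 (mod 697).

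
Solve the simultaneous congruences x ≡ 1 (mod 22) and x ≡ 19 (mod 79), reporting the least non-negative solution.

177

Write x = 1 + 22·k. Then 22·k ≡ 19 − 1 ≡ 18 (mod 79).
Need 22⁻¹ mod 79. Extended Euclid on (79, 22):
79 = 3*22 + 13
22 = 1*13 + 9
13 = 1*9 + 4
9 = 2*4 + 1
4 = 4*1 + 0
Back-substitute:
1 = 9 − 2·4
1 = −2·13 + 3·9
1 = 3·22 − 5·13
1 = −5·79 + 18·22
22⁻¹ ≡ 18 (mod 79), so k ≡ 18·18 ≡ 8 (mod 79).
x = 1 + 22·8 = 177.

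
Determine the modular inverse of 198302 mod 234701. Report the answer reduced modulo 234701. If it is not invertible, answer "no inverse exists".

45452

Extended Euclidean algorithm:
234701 = 1×198302 + 36399
198302 = 5×36399 + 16307
36399 = 2×16307 + 3785
16307 = 4×3785 + 1167
3785 = 3×1167 + 284
1167 = 4×284 + 31
284 = 9×31 + 5
31 = 6×5 + 1
5 = 5×1 + 0
Since gcd(198302, 234701) = 1, back-substitute to write 1 as a combination:
1 = 31 − 6·5
1 = −6·284 + 55·31
1 = 55·1167 − 226·284
1 = −226·3785 + 733·1167
1 = 733·16307 − 3158·3785
1 = −3158·36399 + 7049·16307
1 = 7049·198302 − 38403·36399
1 = −38403·234701 + 45452·198302
So 198302·45452 ≡ 1 (mod 234701).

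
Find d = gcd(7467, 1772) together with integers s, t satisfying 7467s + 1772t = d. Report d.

1

Repeated division:
7467 = 4·1772 + 379
1772 = 4·379 + 256
379 = 1·256 + 123
256 = 2·123 + 10
123 = 12·10 + 3
10 = 3·3 + 1
3 = 3·1 + 0
gcd(7467, 1772) = 1.
Working backward:
1 = 10 − 3·3
1 = −3·123 + 37·10
1 = 37·256 − 77·123
1 = −77·379 + 114·256
1 = 114·1772 − 533·379
1 = −533·7467 + 2246·1772
So 1 = (-533)·7467 + (2246)·1772.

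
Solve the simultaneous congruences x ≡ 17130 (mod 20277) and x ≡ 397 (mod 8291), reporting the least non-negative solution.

Write x = 17130 + 20277·k. Then 20277·k ≡ 397 − 17130 ≡ 8140 (mod 8291).
Need 20277⁻¹ mod 8291. Extended Euclid on (8291, 3695):
8291 = 2×3695 + 901
3695 = 4×901 + 91
901 = 9×91 + 82
91 = 1×82 + 9
82 = 9×9 + 1
9 = 9×1 + 0
Back-substitute:
1 = 82 − 9·9
1 = −9·91 + 10·82
1 = 10·901 − 99·91
1 = −99·3695 + 406·901
1 = 406·8291 − 911·3695
20277⁻¹ ≡ 7380 (mod 8291), so k ≡ 7380·8140 ≡ 4905 (mod 8291).
x = 17130 + 20277·4905 = 99475815.

99475815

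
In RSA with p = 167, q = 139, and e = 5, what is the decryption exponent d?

13745

φ(n) = (p−1)(q−1) = 166·138 = 22908.
Need d with 5·d ≡ 1 (mod 22908). Apply the extended Euclidean algorithm:
22908 = 4581·5 + 3
5 = 1·3 + 2
3 = 1·2 + 1
2 = 2·1 + 0
Back-substitute:
1 = 3 − 2
1 = −5 + 2·3
1 = 2·22908 − 9163·5
So 5·(-9163) ≡ 1 (mod 22908), hence d ≡ -9163 ≡ 13745 (mod 22908).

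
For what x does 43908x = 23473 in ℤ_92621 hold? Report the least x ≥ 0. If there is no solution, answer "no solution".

74993

First find gcd(43908, 92621):
92621 = 2·43908 + 4805
43908 = 9·4805 + 663
4805 = 7·663 + 164
663 = 4·164 + 7
164 = 23·7 + 3
7 = 2·3 + 1
3 = 3·1 + 0
gcd = 1, so a unique solution mod 92621 exists.
Back-substitute for the Bézout coefficients:
1 = 7 − 2·3
1 = −2·164 + 47·7
1 = 47·663 − 190·164
1 = −190·4805 + 1377·663
1 = 1377·43908 − 12583·4805
1 = −12583·92621 + 26543·43908
So 43908·(26543) ≡ 1 (mod 92621), giving 43908⁻¹ ≡ 26543.
x ≡ 43908⁻¹·23473 ≡ 26543·23473 ≡ 74993 (mod 92621).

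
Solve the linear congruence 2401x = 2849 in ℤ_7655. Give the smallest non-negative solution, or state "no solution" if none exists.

First find gcd(2401, 7655):
7655 = 3*2401 + 452
2401 = 5*452 + 141
452 = 3*141 + 29
141 = 4*29 + 25
29 = 1*25 + 4
25 = 6*4 + 1
4 = 4*1 + 0
gcd = 1, so a unique solution mod 7655 exists.
Back-substitute for the Bézout coefficients:
1 = 25 − 6·4
1 = −6·29 + 7·25
1 = 7·141 − 34·29
1 = −34·452 + 109·141
1 = 109·2401 − 579·452
1 = −579·7655 + 1846·2401
So 2401·(1846) ≡ 1 (mod 7655), giving 2401⁻¹ ≡ 1846.
x ≡ 2401⁻¹·2849 ≡ 1846·2849 ≡ 269 (mod 7655).

269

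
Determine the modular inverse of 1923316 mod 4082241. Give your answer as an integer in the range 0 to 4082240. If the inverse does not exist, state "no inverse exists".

gcd(4082241, 1923316) by repeated division:
4082241 = 2·1923316 + 235609
1923316 = 8·235609 + 38444
235609 = 6·38444 + 4945
38444 = 7·4945 + 3829
4945 = 1·3829 + 1116
3829 = 3·1116 + 481
1116 = 2·481 + 154
481 = 3·154 + 19
154 = 8·19 + 2
19 = 9·2 + 1
2 = 2·1 + 0
gcd = 1, so the inverse exists. Back-substitute:
1 = 19 − 9·2
1 = −9·154 + 73·19
1 = 73·481 − 228·154
1 = −228·1116 + 529·481
1 = 529·3829 − 1815·1116
1 = −1815·4945 + 2344·3829
1 = 2344·38444 − 18223·4945
1 = −18223·235609 + 111682·38444
1 = 111682·1923316 − 911679·235609
1 = −911679·4082241 + 1935040·1923316
So 1923316·1935040 ≡ 1 (mod 4082241).

1935040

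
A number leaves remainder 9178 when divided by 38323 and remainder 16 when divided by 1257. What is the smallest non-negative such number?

Write x = 9178 + 38323·k. Then 38323·k ≡ 16 − 9178 ≡ 894 (mod 1257).
Need 38323⁻¹ mod 1257. Extended Euclid on (1257, 613):
1257 = 2×613 + 31
613 = 19×31 + 24
31 = 1×24 + 7
24 = 3×7 + 3
7 = 2×3 + 1
3 = 3×1 + 0
Back-substitute:
1 = 7 − 2·3
1 = −2·24 + 7·7
1 = 7·31 − 9·24
1 = −9·613 + 178·31
1 = 178·1257 − 365·613
38323⁻¹ ≡ 892 (mod 1257), so k ≡ 892·894 ≡ 510 (mod 1257).
x = 9178 + 38323·510 = 19553908.

19553908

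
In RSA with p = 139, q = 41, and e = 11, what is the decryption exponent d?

φ(n) = (p−1)(q−1) = 138·40 = 5520.
Need d with 11·d ≡ 1 (mod 5520). Apply the extended Euclidean algorithm:
5520 = 501*11 + 9
11 = 1*9 + 2
9 = 4*2 + 1
2 = 2*1 + 0
Back-substitute:
1 = 9 − 4·2
1 = −4·11 + 5·9
1 = 5·5520 − 2509·11
So 11·(-2509) ≡ 1 (mod 5520), hence d ≡ -2509 ≡ 3011 (mod 5520).

3011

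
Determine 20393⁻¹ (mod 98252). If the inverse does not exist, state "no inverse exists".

24133

Extended Euclidean algorithm:
98252 = 4*20393 + 16680
20393 = 1*16680 + 3713
16680 = 4*3713 + 1828
3713 = 2*1828 + 57
1828 = 32*57 + 4
57 = 14*4 + 1
4 = 4*1 + 0
The gcd is 1. Working backward:
1 = 57 − 14·4
1 = −14·1828 + 449·57
1 = 449·3713 − 912·1828
1 = −912·16680 + 4097·3713
1 = 4097·20393 − 5009·16680
1 = −5009·98252 + 24133·20393
So 20393·24133 ≡ 1 (mod 98252).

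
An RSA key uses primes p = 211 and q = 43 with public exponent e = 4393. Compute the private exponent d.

1297

φ(n) = (p−1)(q−1) = 210·42 = 8820.
Need d with 4393·d ≡ 1 (mod 8820). Apply the extended Euclidean algorithm:
8820 = 2·4393 + 34
4393 = 129·34 + 7
34 = 4·7 + 6
7 = 1·6 + 1
6 = 6·1 + 0
Back-substitute:
1 = 7 − 6
1 = −34 + 5·7
1 = 5·4393 − 646·34
1 = −646·8820 + 1297·4393
So 4393·1297 ≡ 1 (mod 8820), hence d = 1297.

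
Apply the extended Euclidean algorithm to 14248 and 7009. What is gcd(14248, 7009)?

1

Repeated division:
14248 = 2·7009 + 230
7009 = 30·230 + 109
230 = 2·109 + 12
109 = 9·12 + 1
12 = 12·1 + 0
gcd(14248, 7009) = 1.
Back-substituting:
1 = 109 − 9·12
1 = −9·230 + 19·109
1 = 19·7009 − 579·230
1 = −579·14248 + 1177·7009
So 1 = (-579)·14248 + (1177)·7009.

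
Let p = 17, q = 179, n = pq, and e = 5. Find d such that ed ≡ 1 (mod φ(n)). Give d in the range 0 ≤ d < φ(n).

1709

φ(n) = (p−1)(q−1) = 16·178 = 2848.
Need d with 5·d ≡ 1 (mod 2848). Apply the extended Euclidean algorithm:
2848 = 569·5 + 3
5 = 1·3 + 2
3 = 1·2 + 1
2 = 2·1 + 0
Back-substitute:
1 = 3 − 2
1 = −5 + 2·3
1 = 2·2848 − 1139·5
So 5·(-1139) ≡ 1 (mod 2848), hence d ≡ -1139 ≡ 1709 (mod 2848).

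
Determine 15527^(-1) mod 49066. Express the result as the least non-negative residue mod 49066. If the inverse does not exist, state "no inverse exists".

20199

Extended Euclidean algorithm:
49066 = 3*15527 + 2485
15527 = 6*2485 + 617
2485 = 4*617 + 17
617 = 36*17 + 5
17 = 3*5 + 2
5 = 2*2 + 1
2 = 2*1 + 0
gcd = 1, so the inverse exists. Back-substitute:
1 = 5 − 2·2
1 = −2·17 + 7·5
1 = 7·617 − 254·17
1 = −254·2485 + 1023·617
1 = 1023·15527 − 6392·2485
1 = −6392·49066 + 20199·15527
So 15527·20199 ≡ 1 (mod 49066).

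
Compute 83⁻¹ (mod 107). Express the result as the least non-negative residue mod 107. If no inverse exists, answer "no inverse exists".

49

gcd(107, 83) by repeated division:
107 = 1×83 + 24
83 = 3×24 + 11
24 = 2×11 + 2
11 = 5×2 + 1
2 = 2×1 + 0
The gcd is 1. Working backward:
1 = 11 − 5·2
1 = −5·24 + 11·11
1 = 11·83 − 38·24
1 = −38·107 + 49·83
So 83·49 ≡ 1 (mod 107).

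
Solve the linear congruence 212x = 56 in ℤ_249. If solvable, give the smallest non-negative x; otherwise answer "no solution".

First find gcd(212, 249):
249 = 1×212 + 37
212 = 5×37 + 27
37 = 1×27 + 10
27 = 2×10 + 7
10 = 1×7 + 3
7 = 2×3 + 1
3 = 3×1 + 0
gcd = 1, so a unique solution mod 249 exists.
Back-substitute for the Bézout coefficients:
1 = 7 − 2·3
1 = −2·10 + 3·7
1 = 3·27 − 8·10
1 = −8·37 + 11·27
1 = 11·212 − 63·37
1 = −63·249 + 74·212
So 212·(74) ≡ 1 (mod 249), giving 212⁻¹ ≡ 74.
x ≡ 212⁻¹·56 ≡ 74·56 ≡ 160 (mod 249).

160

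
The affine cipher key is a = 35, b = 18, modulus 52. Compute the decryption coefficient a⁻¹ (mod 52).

3

Extended Euclidean algorithm:
52 = 1×35 + 17
35 = 2×17 + 1
17 = 17×1 + 0
gcd = 1, so the inverse exists. Back-substitute:
1 = 35 − 2·17
1 = −2·52 + 3·35
So 35·3 ≡ 1 (mod 52).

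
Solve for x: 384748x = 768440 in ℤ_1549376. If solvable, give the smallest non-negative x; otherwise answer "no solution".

First find gcd(384748, 1549376):
1549376 = 4·384748 + 10384
384748 = 37·10384 + 540
10384 = 19·540 + 124
540 = 4·124 + 44
124 = 2·44 + 36
44 = 1·36 + 8
36 = 4·8 + 4
8 = 2·4 + 0
gcd = 4 and 4 | 768440, so solutions exist. Divide through by 4: 96187x ≡ 192110 (mod 387344).
Now find 96187⁻¹ mod 387344:
387344 = 4*96187 + 2596
96187 = 37*2596 + 135
2596 = 19*135 + 31
135 = 4*31 + 11
31 = 2*11 + 9
11 = 1*9 + 2
9 = 4*2 + 1
2 = 2*1 + 0
Back-substitute:
1 = 9 − 4·2
1 = −4·11 + 5·9
1 = 5·31 − 14·11
1 = −14·135 + 61·31
1 = 61·2596 − 1173·135
1 = −1173·96187 + 43462·2596
1 = 43462·387344 − 175021·96187
So 96187·(-175021) ≡ 1 (mod 387344), i.e. 96187⁻¹ ≡ 212323.
Then x ≡ 212323·192110 ≡ 111610 (mod 387344); the smallest non-negative solution is x = 111610.

111610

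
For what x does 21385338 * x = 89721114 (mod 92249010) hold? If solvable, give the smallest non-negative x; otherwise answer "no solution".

First find gcd(21385338, 92249010):
92249010 = 4·21385338 + 6707658
21385338 = 3·6707658 + 1262364
6707658 = 5·1262364 + 395838
1262364 = 3·395838 + 74850
395838 = 5·74850 + 21588
74850 = 3·21588 + 10086
21588 = 2·10086 + 1416
10086 = 7·1416 + 174
1416 = 8·174 + 24
174 = 7·24 + 6
24 = 4·6 + 0
gcd = 6 and 6 | 89721114, so solutions exist. Divide through by 6: 3564223x ≡ 14953519 (mod 15374835).
Now find 3564223⁻¹ mod 15374835:
15374835 = 4·3564223 + 1117943
3564223 = 3·1117943 + 210394
1117943 = 5·210394 + 65973
210394 = 3·65973 + 12475
65973 = 5·12475 + 3598
12475 = 3·3598 + 1681
3598 = 2·1681 + 236
1681 = 7·236 + 29
236 = 8·29 + 4
29 = 7·4 + 1
4 = 4·1 + 0
Back-substitute:
1 = 29 − 7·4
1 = −7·236 + 57·29
1 = 57·1681 − 406·236
1 = −406·3598 + 869·1681
1 = 869·12475 − 3013·3598
1 = −3013·65973 + 15934·12475
1 = 15934·210394 − 50815·65973
1 = −50815·1117943 + 270009·210394
1 = 270009·3564223 − 860842·1117943
1 = −860842·15374835 + 3713377·3564223
So 3564223⁻¹ ≡ 3713377 (mod 15374835).
Then x ≡ 3713377·14953519 ≡ 7315798 (mod 15374835); the smallest non-negative solution is x = 7315798.

7315798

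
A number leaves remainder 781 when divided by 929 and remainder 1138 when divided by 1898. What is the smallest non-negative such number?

557252

Write x = 781 + 929·k. Then 929·k ≡ 1138 − 781 ≡ 357 (mod 1898).
Need 929⁻¹ mod 1898. Extended Euclid on (1898, 929):
1898 = 2×929 + 40
929 = 23×40 + 9
40 = 4×9 + 4
9 = 2×4 + 1
4 = 4×1 + 0
Back-substitute:
1 = 9 − 2·4
1 = −2·40 + 9·9
1 = 9·929 − 209·40
1 = −209·1898 + 427·929
929⁻¹ ≡ 427 (mod 1898), so k ≡ 427·357 ≡ 599 (mod 1898).
x = 781 + 929·599 = 557252.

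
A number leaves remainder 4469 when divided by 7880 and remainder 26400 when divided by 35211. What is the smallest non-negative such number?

Write x = 4469 + 7880·k. Then 7880·k ≡ 26400 − 4469 ≡ 21931 (mod 35211).
Need 7880⁻¹ mod 35211. Extended Euclid on (35211, 7880):
35211 = 4×7880 + 3691
7880 = 2×3691 + 498
3691 = 7×498 + 205
498 = 2×205 + 88
205 = 2×88 + 29
88 = 3×29 + 1
29 = 29×1 + 0
Back-substitute:
1 = 88 − 3·29
1 = −3·205 + 7·88
1 = 7·498 − 17·205
1 = −17·3691 + 126·498
1 = 126·7880 − 269·3691
1 = −269·35211 + 1202·7880
7880⁻¹ ≡ 1202 (mod 35211), so k ≡ 1202·21931 ≡ 23234 (mod 35211).
x = 4469 + 7880·23234 = 183088389.

183088389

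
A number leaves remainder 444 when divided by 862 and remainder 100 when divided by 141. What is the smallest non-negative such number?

42682

Write x = 444 + 862·k. Then 862·k ≡ 100 − 444 ≡ 79 (mod 141).
Need 862⁻¹ mod 141. Extended Euclid on (141, 16):
141 = 8*16 + 13
16 = 1*13 + 3
13 = 4*3 + 1
3 = 3*1 + 0
Back-substitute:
1 = 13 − 4·3
1 = −4·16 + 5·13
1 = 5·141 − 44·16
862⁻¹ ≡ 97 (mod 141), so k ≡ 97·79 ≡ 49 (mod 141).
x = 444 + 862·49 = 42682.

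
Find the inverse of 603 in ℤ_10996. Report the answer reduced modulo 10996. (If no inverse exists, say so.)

gcd(10996, 603) by repeated division:
10996 = 18*603 + 142
603 = 4*142 + 35
142 = 4*35 + 2
35 = 17*2 + 1
2 = 2*1 + 0
The gcd is 1. Working backward:
1 = 35 − 17·2
1 = −17·142 + 69·35
1 = 69·603 − 293·142
1 = −293·10996 + 5343·603
So 603·5343 ≡ 1 (mod 10996).

5343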